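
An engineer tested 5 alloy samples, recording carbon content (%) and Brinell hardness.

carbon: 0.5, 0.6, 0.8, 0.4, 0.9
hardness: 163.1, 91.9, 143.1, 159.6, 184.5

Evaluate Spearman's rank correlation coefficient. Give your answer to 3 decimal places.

Rank carbon: 2, 3, 4, 1, 5
Rank hardness: 4, 1, 2, 3, 5
d = rank(carbon) − rank(hardness): -2, 2, 2, -2, 0; Σd² = 16
ρ = 1 − 6Σd² / [n(n²−1)] = 1 − 6×16 / (5×24) = 1 − 96/120 ≈ 0.200

0.200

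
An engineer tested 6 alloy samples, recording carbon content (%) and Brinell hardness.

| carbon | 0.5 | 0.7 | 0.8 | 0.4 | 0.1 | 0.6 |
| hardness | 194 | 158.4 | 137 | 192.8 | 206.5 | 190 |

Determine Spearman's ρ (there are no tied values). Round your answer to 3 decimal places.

-0.943

Rank carbon: 3, 5, 6, 2, 1, 4
Rank hardness: 5, 2, 1, 4, 6, 3
d = rank(carbon) − rank(hardness): -2, 3, 5, -2, -5, 1; Σd² = 68
ρ = 1 − 6Σd² / [n(n²−1)] = 1 − 6×68 / (6×35) = 1 − 408/210 ≈ -0.943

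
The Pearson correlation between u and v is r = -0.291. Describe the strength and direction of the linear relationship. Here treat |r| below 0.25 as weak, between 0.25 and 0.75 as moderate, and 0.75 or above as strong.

moderate negative

r = -0.291 < 0 so the relationship is negative.
|r| = 0.291, which falls in the moderate range.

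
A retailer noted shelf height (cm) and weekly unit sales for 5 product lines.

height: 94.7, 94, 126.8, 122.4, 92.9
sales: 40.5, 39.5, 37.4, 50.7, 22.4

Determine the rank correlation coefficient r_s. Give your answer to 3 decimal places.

Rank height: 3, 2, 5, 4, 1
Rank sales: 4, 3, 2, 5, 1
d = rank(height) − rank(sales): -1, -1, 3, -1, 0; Σd² = 12
ρ = 1 − 6Σd² / [n(n²−1)] = 1 − 6×12 / (5×24) = 1 − 72/120 ≈ 0.400

0.400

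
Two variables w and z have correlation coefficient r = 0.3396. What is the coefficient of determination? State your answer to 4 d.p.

r² = (0.3396)² = 0.1153

0.1153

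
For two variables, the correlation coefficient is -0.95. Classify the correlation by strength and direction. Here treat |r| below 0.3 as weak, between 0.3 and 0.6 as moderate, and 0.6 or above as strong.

r = -0.95 < 0 so the relationship is negative.
|r| = 0.95, which falls in the strong range.

strong negative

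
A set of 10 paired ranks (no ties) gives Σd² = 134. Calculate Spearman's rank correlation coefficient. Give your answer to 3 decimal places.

0.188

ρ = 1 − 6Σd² / [n(n²−1)] = 1 − 6×134 / (10×99)
  = 1 − 804/990 = 1 − 0.8121 ≈ 0.188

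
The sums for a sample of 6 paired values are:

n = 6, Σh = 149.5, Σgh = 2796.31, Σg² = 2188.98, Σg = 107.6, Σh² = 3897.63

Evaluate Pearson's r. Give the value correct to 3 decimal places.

0.545

r = (nΣgh − ΣgΣh) / √[(nΣg² − (Σg)²)(nΣh² − (Σh)²)]
Numerator: 6×2796.31 − 107.6×149.5 = 691.66
Denominator: √[(13133.88 − 11577.76)(23385.78 − 22350.25)] = √[1556.12 × 1035.53] = 1269.4128
r = 691.66 / 1269.4128 ≈ 0.545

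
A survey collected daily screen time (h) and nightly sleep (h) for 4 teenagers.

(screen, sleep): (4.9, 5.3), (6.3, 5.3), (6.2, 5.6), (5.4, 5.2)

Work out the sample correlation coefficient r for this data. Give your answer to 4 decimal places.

0.5183

n = 4, Σx = 22.8, Σy = 21.4, Σx² = 131.3, Σy² = 114.58, Σxy = 122.16
nΣxy − ΣxΣy = 488.64 − 487.92 = 0.72
nΣx² − (Σx)² = 525.2 − 519.84 = 5.36; nΣy² − (Σy)² = 458.32 − 457.96 = 0.36
r = 0.72 / √(5.36 × 0.36) = 0.72 / 1.3891 ≈ 0.5183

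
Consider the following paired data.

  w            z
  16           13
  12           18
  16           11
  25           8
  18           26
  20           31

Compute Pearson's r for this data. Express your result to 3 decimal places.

-0.102

n = 6, Σw = 107, Σz = 107, Σw² = 2005, Σz² = 2315, Σwz = 1888
nΣwz − ΣwΣz = 11328 − 11449 = -121
nΣw² − (Σw)² = 12030 − 11449 = 581; nΣz² − (Σz)² = 13890 − 11449 = 2441
r = -121 / √(581 × 2441) = -121 / 1190.8908 ≈ -0.102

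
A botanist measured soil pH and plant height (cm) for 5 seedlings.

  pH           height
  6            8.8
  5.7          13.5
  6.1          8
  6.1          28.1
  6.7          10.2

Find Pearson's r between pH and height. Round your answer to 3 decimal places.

-0.127

n = 5, Σx = 30.6, Σy = 68.6, Σx² = 187.8, Σy² = 1217.34, Σxy = 418.3
nΣxy − ΣxΣy = 2091.5 − 2099.16 = -7.66
nΣx² − (Σx)² = 939 − 936.36 = 2.64; nΣy² − (Σy)² = 6086.7 − 4705.96 = 1380.74
r = -7.66 / √(2.64 × 1380.74) = -7.66 / 60.3751 ≈ -0.127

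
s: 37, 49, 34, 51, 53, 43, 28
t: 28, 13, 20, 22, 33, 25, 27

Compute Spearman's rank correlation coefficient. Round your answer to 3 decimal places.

Rank s: 3, 5, 2, 6, 7, 4, 1
Rank t: 6, 1, 2, 3, 7, 4, 5
d = rank(s) − rank(t): -3, 4, 0, 3, 0, 0, -4; Σd² = 50
ρ = 1 − 6Σd² / [n(n²−1)] = 1 − 6×50 / (7×48) = 1 − 300/336 ≈ 0.107

0.107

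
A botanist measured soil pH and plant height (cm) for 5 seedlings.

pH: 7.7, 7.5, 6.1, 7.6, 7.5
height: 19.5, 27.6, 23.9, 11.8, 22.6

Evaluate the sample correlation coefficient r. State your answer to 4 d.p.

n = 5, Σx = 36.4, Σy = 105.4, Σx² = 266.76, Σy² = 2363.22, Σxy = 762.12
nΣxy − ΣxΣy = 3810.6 − 3836.56 = -25.96
nΣx² − (Σx)² = 1333.8 − 1324.96 = 8.84; nΣy² − (Σy)² = 11816.1 − 11109.16 = 706.94
r = -25.96 / √(8.84 × 706.94) = -25.96 / 79.0528 ≈ -0.3284

-0.3284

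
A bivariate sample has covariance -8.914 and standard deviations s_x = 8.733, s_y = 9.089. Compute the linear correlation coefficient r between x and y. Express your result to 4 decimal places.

r = Cov(x,y) / (s_x · s_y) = -8.914 / (8.733 × 9.089)
  = -8.914 / 79.3742 ≈ -0.1123

-0.1123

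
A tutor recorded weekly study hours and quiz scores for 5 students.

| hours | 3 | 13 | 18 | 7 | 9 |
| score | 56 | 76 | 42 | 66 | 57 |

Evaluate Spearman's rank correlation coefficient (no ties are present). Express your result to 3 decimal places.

-0.100

Rank hours: 1, 4, 5, 2, 3
Rank score: 2, 5, 1, 4, 3
d = rank(hours) − rank(score): -1, -1, 4, -2, 0; Σd² = 22
ρ = 1 − 6Σd² / [n(n²−1)] = 1 − 6×22 / (5×24) = 1 − 132/120 ≈ -0.100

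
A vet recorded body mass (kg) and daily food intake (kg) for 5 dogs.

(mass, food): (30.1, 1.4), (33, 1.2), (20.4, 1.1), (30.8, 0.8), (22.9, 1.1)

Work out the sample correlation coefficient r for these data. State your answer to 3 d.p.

0.073

n = 5, Σx = 137.2, Σy = 5.6, Σx² = 3884.22, Σy² = 6.46, Σxy = 154.01
nΣxy − ΣxΣy = 770.05 − 768.32 = 1.73
nΣx² − (Σx)² = 19421.1 − 18823.84 = 597.26; nΣy² − (Σy)² = 32.3 − 31.36 = 0.94
r = 1.73 / √(597.26 × 0.94) = 1.73 / 23.6944 ≈ 0.073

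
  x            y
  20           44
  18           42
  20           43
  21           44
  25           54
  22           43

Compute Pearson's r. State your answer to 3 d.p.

0.869

n = 6, Σx = 126, Σy = 270, Σx² = 2674, Σy² = 12250, Σxy = 5716
nΣxy − ΣxΣy = 34296 − 34020 = 276
nΣx² − (Σx)² = 16044 − 15876 = 168; nΣy² − (Σy)² = 73500 − 72900 = 600
r = 276 / √(168 × 600) = 276 / 317.4902 ≈ 0.869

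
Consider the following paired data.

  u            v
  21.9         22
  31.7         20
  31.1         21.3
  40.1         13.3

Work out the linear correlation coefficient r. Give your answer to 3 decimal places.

-0.881

n = 4, Σu = 124.8, Σv = 76.6, Σu² = 4059.72, Σv² = 1514.58, Σuv = 2311.56
nΣuv − ΣuΣv = 9246.24 − 9559.68 = -313.44
nΣu² − (Σu)² = 16238.88 − 15575.04 = 663.84; nΣv² − (Σv)² = 6058.32 − 5867.56 = 190.76
r = -313.44 / √(663.84 × 190.76) = -313.44 / 355.8569 ≈ -0.881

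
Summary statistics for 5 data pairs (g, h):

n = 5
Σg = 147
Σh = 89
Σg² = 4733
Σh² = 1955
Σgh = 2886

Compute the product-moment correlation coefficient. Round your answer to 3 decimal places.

0.690

r = (nΣgh − ΣgΣh) / √[(nΣg² − (Σg)²)(nΣh² − (Σh)²)]
Numerator: 5×2886 − 147×89 = 1347
Denominator: √[(23665 − 21609)(9775 − 7921)] = √[2056 × 1854] = 1952.3893
r = 1347 / 1952.3893 ≈ 0.690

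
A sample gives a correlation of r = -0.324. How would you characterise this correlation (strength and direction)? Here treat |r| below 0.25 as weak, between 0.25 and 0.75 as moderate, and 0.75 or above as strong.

r = -0.324 < 0 so the relationship is negative.
|r| = 0.324, which falls in the moderate range.

moderate negative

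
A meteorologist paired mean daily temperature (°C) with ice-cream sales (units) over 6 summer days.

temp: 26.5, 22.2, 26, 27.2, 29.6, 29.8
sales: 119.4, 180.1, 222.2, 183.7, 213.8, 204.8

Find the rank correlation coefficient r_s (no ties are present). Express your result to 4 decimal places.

Rank temp: 3, 1, 2, 4, 5, 6
Rank sales: 1, 2, 6, 3, 5, 4
d = rank(temp) − rank(sales): 2, -1, -4, 1, 0, 2; Σd² = 26
ρ = 1 − 6Σd² / [n(n²−1)] = 1 − 6×26 / (6×35) = 1 − 156/210 ≈ 0.2571

0.2571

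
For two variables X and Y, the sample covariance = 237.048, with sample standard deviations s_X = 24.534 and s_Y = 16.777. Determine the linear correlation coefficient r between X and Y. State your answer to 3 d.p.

0.576

r = Cov(X,Y) / (s_X · s_Y) = 237.048 / (24.534 × 16.777)
  = 237.048 / 411.6069 ≈ 0.576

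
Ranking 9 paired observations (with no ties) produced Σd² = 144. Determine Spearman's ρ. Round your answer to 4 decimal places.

-0.2000

ρ = 1 − 6Σd² / [n(n²−1)] = 1 − 6×144 / (9×80)
  = 1 − 864/720 = 1 − 1.20000 ≈ -0.2000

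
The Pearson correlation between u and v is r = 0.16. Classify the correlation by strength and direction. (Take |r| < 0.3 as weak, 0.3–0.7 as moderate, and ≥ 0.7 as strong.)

r = 0.16 > 0 so the relationship is positive.
|r| = 0.16, which falls in the weak range.

weak positive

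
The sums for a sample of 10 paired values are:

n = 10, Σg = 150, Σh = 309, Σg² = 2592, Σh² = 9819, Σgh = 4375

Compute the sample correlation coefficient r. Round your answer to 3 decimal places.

-0.854

r = (nΣgh − ΣgΣh) / √[(nΣg² − (Σg)²)(nΣh² − (Σh)²)]
Numerator: 10×4375 − 150×309 = -2600
Denominator: √[(25920 − 22500)(98190 − 95481)] = √[3420 × 2709] = 3043.8101
r = -2600 / 3043.8101 ≈ -0.854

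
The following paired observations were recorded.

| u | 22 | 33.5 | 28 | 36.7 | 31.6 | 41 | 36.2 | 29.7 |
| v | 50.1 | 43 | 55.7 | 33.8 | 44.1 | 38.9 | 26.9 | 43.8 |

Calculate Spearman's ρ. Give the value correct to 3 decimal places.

Rank u: 1, 5, 2, 7, 4, 8, 6, 3
Rank v: 7, 4, 8, 2, 6, 3, 1, 5
d = rank(u) − rank(v): -6, 1, -6, 5, -2, 5, 5, -2; Σd² = 156
ρ = 1 − 6Σd² / [n(n²−1)] = 1 − 6×156 / (8×63) = 1 − 936/504 ≈ -0.857

-0.857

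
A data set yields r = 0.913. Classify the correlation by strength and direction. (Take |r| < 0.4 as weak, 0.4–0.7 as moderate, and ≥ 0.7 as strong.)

strong positive

r = 0.913 > 0 so the relationship is positive.
|r| = 0.913, which falls in the strong range.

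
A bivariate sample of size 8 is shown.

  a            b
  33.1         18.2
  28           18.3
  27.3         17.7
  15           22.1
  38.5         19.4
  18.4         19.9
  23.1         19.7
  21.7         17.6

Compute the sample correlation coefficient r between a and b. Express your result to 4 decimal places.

-0.4985

n = 8, Σa = 205.1, Σb = 152.9, Σa² = 5675.21, Σb² = 2938.05, Σab = 3879.58
nΣab − ΣaΣb = 31036.64 − 31359.79 = -323.15
nΣa² − (Σa)² = 45401.68 − 42066.01 = 3335.67; nΣb² − (Σb)² = 23504.4 − 23378.41 = 125.99
r = -323.15 / √(3335.67 × 125.99) = -323.15 / 648.2755 ≈ -0.4985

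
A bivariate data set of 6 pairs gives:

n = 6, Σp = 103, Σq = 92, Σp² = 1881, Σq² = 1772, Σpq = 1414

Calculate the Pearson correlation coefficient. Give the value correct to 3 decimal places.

-0.819

r = (nΣpq − ΣpΣq) / √[(nΣp² − (Σp)²)(nΣq² − (Σq)²)]
Numerator: 6×1414 − 103×92 = -992
Denominator: √[(11286 − 10609)(10632 − 8464)] = √[677 × 2168] = 1211.5015
r = -992 / 1211.5015 ≈ -0.819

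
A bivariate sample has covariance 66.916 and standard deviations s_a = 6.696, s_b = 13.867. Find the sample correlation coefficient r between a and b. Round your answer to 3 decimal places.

r = Cov(a,b) / (s_a · s_b) = 66.916 / (6.696 × 13.867)
  = 66.916 / 92.8534 ≈ 0.721

0.721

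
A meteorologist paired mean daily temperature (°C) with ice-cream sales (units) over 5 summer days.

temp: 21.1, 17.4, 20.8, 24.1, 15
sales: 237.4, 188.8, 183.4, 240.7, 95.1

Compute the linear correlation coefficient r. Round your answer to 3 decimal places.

0.879

n = 5, Σx = 98.4, Σy = 945.4, Σx² = 1986.42, Σy² = 192620.26, Σxy = 19336.35
nΣxy − ΣxΣy = 96681.75 − 93027.36 = 3654.39
nΣx² − (Σx)² = 9932.1 − 9682.56 = 249.54; nΣy² − (Σy)² = 963101.3 − 893781.16 = 69320.14
r = 3654.39 / √(249.54 × 69320.14) = 3654.39 / 4159.1042 ≈ 0.879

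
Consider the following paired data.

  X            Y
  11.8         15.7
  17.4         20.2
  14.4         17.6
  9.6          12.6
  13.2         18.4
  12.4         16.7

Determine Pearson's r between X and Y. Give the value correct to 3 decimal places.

0.939

n = 6, ΣX = 78.8, ΣY = 101.2, ΣX² = 1069.52, ΣY² = 1740.5, ΣXY = 1361.1
nΣXY − ΣXΣY = 8166.6 − 7974.56 = 192.04
nΣX² − (ΣX)² = 6417.12 − 6209.44 = 207.68; nΣY² − (ΣY)² = 10443 − 10241.44 = 201.56
r = 192.04 / √(207.68 × 201.56) = 192.04 / 204.5971 ≈ 0.939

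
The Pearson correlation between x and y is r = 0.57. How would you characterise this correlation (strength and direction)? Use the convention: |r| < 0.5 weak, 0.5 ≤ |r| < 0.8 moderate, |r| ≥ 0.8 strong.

moderate positive

r = 0.57 > 0 so the relationship is positive.
|r| = 0.57, which falls in the moderate range.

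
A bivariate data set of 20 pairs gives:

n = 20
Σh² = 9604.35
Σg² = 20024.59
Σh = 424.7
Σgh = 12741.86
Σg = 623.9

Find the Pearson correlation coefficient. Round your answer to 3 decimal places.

-0.883

r = (nΣgh − ΣgΣh) / √[(nΣg² − (Σg)²)(nΣh² − (Σh)²)]
Numerator: 20×12741.86 − 623.9×424.7 = -10133.13
Denominator: √[(400491.8 − 389251.21)(192087 − 180370.09)] = √[11240.59 × 11716.91] = 11476.2791
r = -10133.13 / 11476.2791 ≈ -0.883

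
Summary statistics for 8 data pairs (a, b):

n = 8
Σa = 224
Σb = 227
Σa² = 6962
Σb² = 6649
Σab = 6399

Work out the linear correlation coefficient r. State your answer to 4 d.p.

0.1135

r = (nΣab − ΣaΣb) / √[(nΣa² − (Σa)²)(nΣb² − (Σb)²)]
Numerator: 8×6399 − 224×227 = 344
Denominator: √[(55696 − 50176)(53192 − 51529)] = √[5520 × 1663] = 3029.8119
r = 344 / 3029.8119 ≈ 0.1135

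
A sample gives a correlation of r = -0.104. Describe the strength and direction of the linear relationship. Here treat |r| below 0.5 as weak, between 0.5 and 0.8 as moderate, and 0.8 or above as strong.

r = -0.104 < 0 so the relationship is negative.
|r| = 0.104, which falls in the weak range.

weak negative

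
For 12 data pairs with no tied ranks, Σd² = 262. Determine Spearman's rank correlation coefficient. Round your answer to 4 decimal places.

0.0839

ρ = 1 − 6Σd² / [n(n²−1)] = 1 − 6×262 / (12×143)
  = 1 − 1572/1716 = 1 − 0.91608 ≈ 0.0839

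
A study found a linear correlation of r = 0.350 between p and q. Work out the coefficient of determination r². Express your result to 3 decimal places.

0.123

r² = (0.350)² = 0.123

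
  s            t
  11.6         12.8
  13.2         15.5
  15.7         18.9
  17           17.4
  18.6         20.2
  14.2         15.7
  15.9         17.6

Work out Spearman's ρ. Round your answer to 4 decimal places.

Rank s: 1, 2, 4, 6, 7, 3, 5
Rank t: 1, 2, 6, 4, 7, 3, 5
d = rank(s) − rank(t): 0, 0, -2, 2, 0, 0, 0; Σd² = 8
ρ = 1 − 6Σd² / [n(n²−1)] = 1 − 6×8 / (7×48) = 1 − 48/336 ≈ 0.8571

0.8571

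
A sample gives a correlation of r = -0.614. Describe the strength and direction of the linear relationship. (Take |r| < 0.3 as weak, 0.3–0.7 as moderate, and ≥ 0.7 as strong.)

r = -0.614 < 0 so the relationship is negative.
|r| = 0.614, which falls in the moderate range.

moderate negative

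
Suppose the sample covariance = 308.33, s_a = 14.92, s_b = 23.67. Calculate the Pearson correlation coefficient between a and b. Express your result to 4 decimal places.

0.8731

r = Cov(a,b) / (s_a · s_b) = 308.33 / (14.92 × 23.67)
  = 308.33 / 353.1564 ≈ 0.8731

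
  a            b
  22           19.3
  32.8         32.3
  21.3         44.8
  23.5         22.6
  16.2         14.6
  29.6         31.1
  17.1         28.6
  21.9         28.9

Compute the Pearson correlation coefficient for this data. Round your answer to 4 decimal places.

0.3454

n = 8, Σa = 184.4, Σb = 222.2, Σa² = 4476.4, Σb² = 6767.12, Σab = 5248.43
nΣab − ΣaΣb = 41987.44 − 40973.68 = 1013.76
nΣa² − (Σa)² = 35811.2 − 34003.36 = 1807.84; nΣb² − (Σb)² = 54136.96 − 49372.84 = 4764.12
r = 1013.76 / √(1807.84 × 4764.12) = 1013.76 / 2934.7516 ≈ 0.3454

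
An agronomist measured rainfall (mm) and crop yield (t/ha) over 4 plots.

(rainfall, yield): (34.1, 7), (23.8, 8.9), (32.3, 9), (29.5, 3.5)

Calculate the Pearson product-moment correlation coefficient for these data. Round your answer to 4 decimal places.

n = 4, Σx = 119.7, Σy = 28.4, Σx² = 3642.79, Σy² = 221.46, Σxy = 844.47
nΣxy − ΣxΣy = 3377.88 − 3399.48 = -21.6
nΣx² − (Σx)² = 14571.16 − 14328.09 = 243.07; nΣy² − (Σy)² = 885.84 − 806.56 = 79.28
r = -21.6 / √(243.07 × 79.28) = -21.6 / 138.8185 ≈ -0.1556

-0.1556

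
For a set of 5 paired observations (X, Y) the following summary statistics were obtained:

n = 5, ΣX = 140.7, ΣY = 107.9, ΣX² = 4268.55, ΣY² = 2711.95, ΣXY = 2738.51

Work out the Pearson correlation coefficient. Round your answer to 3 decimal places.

r = (nΣXY − ΣXΣY) / √[(nΣX² − (ΣX)²)(nΣY² − (ΣY)²)]
Numerator: 5×2738.51 − 140.7×107.9 = -1488.98
Denominator: √[(21342.75 − 19796.49)(13559.75 − 11642.41)] = √[1546.26 × 1917.34] = 1721.8322
r = -1488.98 / 1721.8322 ≈ -0.865

-0.865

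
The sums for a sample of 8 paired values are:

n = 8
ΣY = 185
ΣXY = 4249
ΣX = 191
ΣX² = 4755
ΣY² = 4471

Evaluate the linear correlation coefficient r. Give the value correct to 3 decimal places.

r = (nΣXY − ΣXΣY) / √[(nΣX² − (ΣX)²)(nΣY² − (ΣY)²)]
Numerator: 8×4249 − 191×185 = -1343
Denominator: √[(38040 − 36481)(35768 − 34225)] = √[1559 × 1543] = 1550.9794
r = -1343 / 1550.9794 ≈ -0.866

-0.866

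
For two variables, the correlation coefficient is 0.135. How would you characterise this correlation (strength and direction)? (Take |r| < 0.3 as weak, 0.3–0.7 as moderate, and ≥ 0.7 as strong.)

weak positive

r = 0.135 > 0 so the relationship is positive.
|r| = 0.135, which falls in the weak range.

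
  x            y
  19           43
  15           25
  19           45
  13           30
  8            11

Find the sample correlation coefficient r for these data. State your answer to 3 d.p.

n = 5, Σx = 74, Σy = 154, Σx² = 1180, Σy² = 5520, Σxy = 2525
nΣxy − ΣxΣy = 12625 − 11396 = 1229
nΣx² − (Σx)² = 5900 − 5476 = 424; nΣy² − (Σy)² = 27600 − 23716 = 3884
r = 1229 / √(424 × 3884) = 1229 / 1283.2833 ≈ 0.958

0.958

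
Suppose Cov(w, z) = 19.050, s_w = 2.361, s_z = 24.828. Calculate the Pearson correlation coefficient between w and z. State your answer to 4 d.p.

0.3250

r = Cov(w,z) / (s_w · s_z) = 19.050 / (2.361 × 24.828)
  = 19.050 / 58.6189 ≈ 0.3250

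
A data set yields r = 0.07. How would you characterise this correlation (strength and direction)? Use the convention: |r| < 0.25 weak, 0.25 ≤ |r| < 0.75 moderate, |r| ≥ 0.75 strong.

weak positive

r = 0.07 > 0 so the relationship is positive.
|r| = 0.07, which falls in the weak range.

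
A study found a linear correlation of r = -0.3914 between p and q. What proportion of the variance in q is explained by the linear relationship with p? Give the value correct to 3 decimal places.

0.153

r² = (-0.3914)² = 0.153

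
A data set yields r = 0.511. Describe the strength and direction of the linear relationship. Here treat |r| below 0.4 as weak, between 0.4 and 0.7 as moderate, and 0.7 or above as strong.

r = 0.511 > 0 so the relationship is positive.
|r| = 0.511, which falls in the moderate range.

moderate positive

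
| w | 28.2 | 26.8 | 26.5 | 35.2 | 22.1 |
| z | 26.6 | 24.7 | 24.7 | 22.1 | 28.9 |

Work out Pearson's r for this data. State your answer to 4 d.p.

-0.8811

n = 5, Σw = 138.8, Σz = 127, Σw² = 3943.18, Σz² = 3251.36, Σwz = 3483.24
nΣwz − ΣwΣz = 17416.2 − 17627.6 = -211.4
nΣw² − (Σw)² = 19715.9 − 19265.44 = 450.46; nΣz² − (Σz)² = 16256.8 − 16129 = 127.8
r = -211.4 / √(450.46 × 127.8) = -211.4 / 239.9350 ≈ -0.8811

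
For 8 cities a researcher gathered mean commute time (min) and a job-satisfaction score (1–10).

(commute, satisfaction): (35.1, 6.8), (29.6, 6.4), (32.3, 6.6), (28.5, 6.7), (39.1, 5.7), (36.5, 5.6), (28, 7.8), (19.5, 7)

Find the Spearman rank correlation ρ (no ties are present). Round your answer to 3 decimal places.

-0.786

Rank commute: 6, 4, 5, 3, 8, 7, 2, 1
Rank satisfaction: 6, 3, 4, 5, 2, 1, 8, 7
d = rank(commute) − rank(satisfaction): 0, 1, 1, -2, 6, 6, -6, -6; Σd² = 150
ρ = 1 − 6Σd² / [n(n²−1)] = 1 − 6×150 / (8×63) = 1 − 900/504 ≈ -0.786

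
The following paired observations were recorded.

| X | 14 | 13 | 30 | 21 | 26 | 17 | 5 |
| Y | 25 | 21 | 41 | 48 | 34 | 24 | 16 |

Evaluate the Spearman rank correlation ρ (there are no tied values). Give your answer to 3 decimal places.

Rank X: 3, 2, 7, 5, 6, 4, 1
Rank Y: 4, 2, 6, 7, 5, 3, 1
d = rank(X) − rank(Y): -1, 0, 1, -2, 1, 1, 0; Σd² = 8
ρ = 1 − 6Σd² / [n(n²−1)] = 1 − 6×8 / (7×48) = 1 − 48/336 ≈ 0.857

0.857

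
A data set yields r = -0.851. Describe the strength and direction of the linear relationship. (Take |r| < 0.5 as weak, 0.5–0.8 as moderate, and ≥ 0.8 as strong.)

r = -0.851 < 0 so the relationship is negative.
|r| = 0.851, which falls in the strong range.

strong negative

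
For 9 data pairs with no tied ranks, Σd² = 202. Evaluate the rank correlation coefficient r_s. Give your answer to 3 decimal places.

-0.683

ρ = 1 − 6Σd² / [n(n²−1)] = 1 − 6×202 / (9×80)
  = 1 − 1212/720 = 1 − 1.6833 ≈ -0.683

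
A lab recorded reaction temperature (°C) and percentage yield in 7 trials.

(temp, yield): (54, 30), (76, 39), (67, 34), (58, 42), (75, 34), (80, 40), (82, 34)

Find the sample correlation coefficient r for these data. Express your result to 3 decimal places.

n = 7, Σx = 492, Σy = 253, Σx² = 35294, Σy² = 9253, Σxy = 17836
nΣxy − ΣxΣy = 124852 − 124476 = 376
nΣx² − (Σx)² = 247058 − 242064 = 4994; nΣy² − (Σy)² = 64771 − 64009 = 762
r = 376 / √(4994 × 762) = 376 / 1950.7506 ≈ 0.193

0.193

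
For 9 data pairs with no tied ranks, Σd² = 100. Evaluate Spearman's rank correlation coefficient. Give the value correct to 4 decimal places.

0.1667

ρ = 1 − 6Σd² / [n(n²−1)] = 1 − 6×100 / (9×80)
  = 1 − 600/720 = 1 − 0.83333 ≈ 0.1667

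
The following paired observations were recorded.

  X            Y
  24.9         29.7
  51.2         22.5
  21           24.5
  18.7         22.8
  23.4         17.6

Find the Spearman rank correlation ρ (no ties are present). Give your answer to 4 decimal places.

-0.1000

Rank X: 4, 5, 2, 1, 3
Rank Y: 5, 2, 4, 3, 1
d = rank(X) − rank(Y): -1, 3, -2, -2, 2; Σd² = 22
ρ = 1 − 6Σd² / [n(n²−1)] = 1 − 6×22 / (5×24) = 1 − 132/120 ≈ -0.1000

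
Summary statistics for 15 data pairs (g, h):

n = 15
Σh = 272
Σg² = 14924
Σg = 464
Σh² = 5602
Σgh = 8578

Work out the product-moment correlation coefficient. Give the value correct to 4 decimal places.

r = (nΣgh − ΣgΣh) / √[(nΣg² − (Σg)²)(nΣh² − (Σh)²)]
Numerator: 15×8578 − 464×272 = 2462
Denominator: √[(223860 − 215296)(84030 − 73984)] = √[8564 × 10046] = 9275.4485
r = 2462 / 9275.4485 ≈ 0.2654

0.2654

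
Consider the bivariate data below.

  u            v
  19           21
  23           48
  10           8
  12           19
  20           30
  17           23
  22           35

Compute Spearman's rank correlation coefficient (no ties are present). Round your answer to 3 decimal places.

Rank u: 4, 7, 1, 2, 5, 3, 6
Rank v: 3, 7, 1, 2, 5, 4, 6
d = rank(u) − rank(v): 1, 0, 0, 0, 0, -1, 0; Σd² = 2
ρ = 1 − 6Σd² / [n(n²−1)] = 1 − 6×2 / (7×48) = 1 − 12/336 ≈ 0.964

0.964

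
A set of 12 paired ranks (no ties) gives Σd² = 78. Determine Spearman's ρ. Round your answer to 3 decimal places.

0.727

ρ = 1 − 6Σd² / [n(n²−1)] = 1 − 6×78 / (12×143)
  = 1 − 468/1716 = 1 − 0.2727 ≈ 0.727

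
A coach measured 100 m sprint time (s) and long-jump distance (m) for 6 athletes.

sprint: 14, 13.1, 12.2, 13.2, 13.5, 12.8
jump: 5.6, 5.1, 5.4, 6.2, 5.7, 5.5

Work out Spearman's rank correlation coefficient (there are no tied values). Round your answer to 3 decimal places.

0.600

Rank sprint: 6, 3, 1, 4, 5, 2
Rank jump: 4, 1, 2, 6, 5, 3
d = rank(sprint) − rank(jump): 2, 2, -1, -2, 0, -1; Σd² = 14
ρ = 1 − 6Σd² / [n(n²−1)] = 1 − 6×14 / (6×35) = 1 − 84/210 ≈ 0.600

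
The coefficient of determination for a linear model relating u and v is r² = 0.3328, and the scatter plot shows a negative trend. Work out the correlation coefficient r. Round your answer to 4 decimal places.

-0.5769

|r| = √0.3328 = 0.5769
The association is negative, so r = −0.5769.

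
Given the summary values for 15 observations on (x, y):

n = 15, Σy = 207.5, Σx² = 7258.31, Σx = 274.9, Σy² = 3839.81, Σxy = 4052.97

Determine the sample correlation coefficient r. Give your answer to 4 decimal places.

r = (nΣxy − ΣxΣy) / √[(nΣx² − (Σx)²)(nΣy² − (Σy)²)]
Numerator: 15×4052.97 − 274.9×207.5 = 3752.8
Denominator: √[(108874.65 − 75570.01)(57597.15 − 43056.25)] = √[33304.64 × 14540.9] = 22006.3500
r = 3752.8 / 22006.3500 ≈ 0.1705

0.1705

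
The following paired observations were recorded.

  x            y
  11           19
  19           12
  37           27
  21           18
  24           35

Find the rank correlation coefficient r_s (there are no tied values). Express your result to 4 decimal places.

Rank x: 1, 2, 5, 3, 4
Rank y: 3, 1, 4, 2, 5
d = rank(x) − rank(y): -2, 1, 1, 1, -1; Σd² = 8
ρ = 1 − 6Σd² / [n(n²−1)] = 1 − 6×8 / (5×24) = 1 − 48/120 ≈ 0.6000

0.6000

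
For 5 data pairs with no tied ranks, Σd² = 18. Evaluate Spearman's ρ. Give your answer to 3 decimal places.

0.100

ρ = 1 − 6Σd² / [n(n²−1)] = 1 − 6×18 / (5×24)
  = 1 − 108/120 = 1 − 0.9000 ≈ 0.100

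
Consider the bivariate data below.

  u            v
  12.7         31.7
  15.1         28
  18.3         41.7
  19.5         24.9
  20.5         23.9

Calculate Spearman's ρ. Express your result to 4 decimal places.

Rank u: 1, 2, 3, 4, 5
Rank v: 4, 3, 5, 2, 1
d = rank(u) − rank(v): -3, -1, -2, 2, 4; Σd² = 34
ρ = 1 − 6Σd² / [n(n²−1)] = 1 − 6×34 / (5×24) = 1 − 204/120 ≈ -0.7000

-0.7000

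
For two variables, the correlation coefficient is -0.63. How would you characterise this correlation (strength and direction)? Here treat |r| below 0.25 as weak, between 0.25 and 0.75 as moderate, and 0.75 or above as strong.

r = -0.63 < 0 so the relationship is negative.
|r| = 0.63, which falls in the moderate range.

moderate negative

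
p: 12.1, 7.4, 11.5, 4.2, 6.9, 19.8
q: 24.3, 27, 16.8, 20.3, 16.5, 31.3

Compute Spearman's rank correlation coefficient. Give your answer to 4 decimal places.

0.6000

Rank p: 5, 3, 4, 1, 2, 6
Rank q: 4, 5, 2, 3, 1, 6
d = rank(p) − rank(q): 1, -2, 2, -2, 1, 0; Σd² = 14
ρ = 1 − 6Σd² / [n(n²−1)] = 1 − 6×14 / (6×35) = 1 − 84/210 ≈ 0.6000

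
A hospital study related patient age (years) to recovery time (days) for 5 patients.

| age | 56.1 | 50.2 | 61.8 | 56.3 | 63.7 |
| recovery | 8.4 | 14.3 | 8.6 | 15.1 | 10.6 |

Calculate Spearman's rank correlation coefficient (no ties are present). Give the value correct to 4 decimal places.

Rank age: 2, 1, 4, 3, 5
Rank recovery: 1, 4, 2, 5, 3
d = rank(age) − rank(recovery): 1, -3, 2, -2, 2; Σd² = 22
ρ = 1 − 6Σd² / [n(n²−1)] = 1 − 6×22 / (5×24) = 1 − 132/120 ≈ -0.1000

-0.1000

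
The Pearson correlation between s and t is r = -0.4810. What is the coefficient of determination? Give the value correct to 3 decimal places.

0.231

r² = (-0.4810)² = 0.231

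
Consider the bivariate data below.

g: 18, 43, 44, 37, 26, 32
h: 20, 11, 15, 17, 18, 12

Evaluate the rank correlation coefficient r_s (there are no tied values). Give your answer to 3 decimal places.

Rank g: 1, 5, 6, 4, 2, 3
Rank h: 6, 1, 3, 4, 5, 2
d = rank(g) − rank(h): -5, 4, 3, 0, -3, 1; Σd² = 60
ρ = 1 − 6Σd² / [n(n²−1)] = 1 − 6×60 / (6×35) = 1 − 360/210 ≈ -0.714

-0.714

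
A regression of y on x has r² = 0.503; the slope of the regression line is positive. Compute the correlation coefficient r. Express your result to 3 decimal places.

|r| = √0.503 = 0.709
The association is positive, so r = 0.709.

0.709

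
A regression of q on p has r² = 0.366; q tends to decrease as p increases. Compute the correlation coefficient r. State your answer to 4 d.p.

-0.6050

|r| = √0.366 = 0.6050
The association is negative, so r = −0.6050.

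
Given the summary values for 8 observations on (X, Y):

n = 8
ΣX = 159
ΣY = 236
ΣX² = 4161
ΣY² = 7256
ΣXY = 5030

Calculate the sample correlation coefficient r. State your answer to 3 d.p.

0.626

r = (nΣXY − ΣXΣY) / √[(nΣX² − (ΣX)²)(nΣY² − (ΣY)²)]
Numerator: 8×5030 − 159×236 = 2716
Denominator: √[(33288 − 25281)(58048 − 55696)] = √[8007 × 2352] = 4339.6387
r = 2716 / 4339.6387 ≈ 0.626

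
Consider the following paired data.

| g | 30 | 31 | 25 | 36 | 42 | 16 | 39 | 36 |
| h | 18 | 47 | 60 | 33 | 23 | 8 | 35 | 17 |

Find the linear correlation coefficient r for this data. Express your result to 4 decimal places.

n = 8, Σg = 255, Σh = 241, Σg² = 8619, Σh² = 9329, Σgh = 7756
nΣgh − ΣgΣh = 62048 − 61455 = 593
nΣg² − (Σg)² = 68952 − 65025 = 3927; nΣh² − (Σh)² = 74632 − 58081 = 16551
r = 593 / √(3927 × 16551) = 593 / 8061.9958 ≈ 0.0736

0.0736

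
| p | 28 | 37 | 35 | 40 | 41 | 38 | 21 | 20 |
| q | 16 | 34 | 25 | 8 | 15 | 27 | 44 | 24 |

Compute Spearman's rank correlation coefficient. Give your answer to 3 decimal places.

Rank p: 3, 5, 4, 7, 8, 6, 2, 1
Rank q: 3, 7, 5, 1, 2, 6, 8, 4
d = rank(p) − rank(q): 0, -2, -1, 6, 6, 0, -6, -3; Σd² = 122
ρ = 1 − 6Σd² / [n(n²−1)] = 1 − 6×122 / (8×63) = 1 − 732/504 ≈ -0.452

-0.452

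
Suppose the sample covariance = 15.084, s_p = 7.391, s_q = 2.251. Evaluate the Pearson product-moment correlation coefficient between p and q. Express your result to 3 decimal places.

r = Cov(p,q) / (s_p · s_q) = 15.084 / (7.391 × 2.251)
  = 15.084 / 16.6371 ≈ 0.907

0.907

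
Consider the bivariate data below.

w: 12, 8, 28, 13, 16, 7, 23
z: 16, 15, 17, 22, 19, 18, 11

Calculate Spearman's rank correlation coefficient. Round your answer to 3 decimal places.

-0.071

Rank w: 3, 2, 7, 4, 5, 1, 6
Rank z: 3, 2, 4, 7, 6, 5, 1
d = rank(w) − rank(z): 0, 0, 3, -3, -1, -4, 5; Σd² = 60
ρ = 1 − 6Σd² / [n(n²−1)] = 1 − 6×60 / (7×48) = 1 − 360/336 ≈ -0.071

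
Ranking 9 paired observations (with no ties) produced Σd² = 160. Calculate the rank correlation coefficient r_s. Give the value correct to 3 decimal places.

-0.333

ρ = 1 − 6Σd² / [n(n²−1)] = 1 − 6×160 / (9×80)
  = 1 − 960/720 = 1 − 1.3333 ≈ -0.333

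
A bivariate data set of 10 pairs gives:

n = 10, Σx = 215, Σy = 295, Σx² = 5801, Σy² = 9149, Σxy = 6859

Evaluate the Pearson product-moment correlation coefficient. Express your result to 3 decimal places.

0.712

r = (nΣxy − ΣxΣy) / √[(nΣx² − (Σx)²)(nΣy² − (Σy)²)]
Numerator: 10×6859 − 215×295 = 5165
Denominator: √[(58010 − 46225)(91490 − 87025)] = √[11785 × 4465] = 7253.9662
r = 5165 / 7253.9662 ≈ 0.712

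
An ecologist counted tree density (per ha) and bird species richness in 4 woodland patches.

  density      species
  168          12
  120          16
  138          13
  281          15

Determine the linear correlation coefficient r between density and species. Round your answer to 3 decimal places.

0.119

n = 4, Σx = 707, Σy = 56, Σx² = 140629, Σy² = 794, Σxy = 9945
nΣxy − ΣxΣy = 39780 − 39592 = 188
nΣx² − (Σx)² = 562516 − 499849 = 62667; nΣy² − (Σy)² = 3176 − 3136 = 40
r = 188 / √(62667 × 40) = 188 / 1583.2498 ≈ 0.119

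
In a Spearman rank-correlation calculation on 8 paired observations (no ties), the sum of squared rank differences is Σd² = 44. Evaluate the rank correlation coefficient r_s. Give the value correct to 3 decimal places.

0.476

ρ = 1 − 6Σd² / [n(n²−1)] = 1 − 6×44 / (8×63)
  = 1 − 264/504 = 1 − 0.5238 ≈ 0.476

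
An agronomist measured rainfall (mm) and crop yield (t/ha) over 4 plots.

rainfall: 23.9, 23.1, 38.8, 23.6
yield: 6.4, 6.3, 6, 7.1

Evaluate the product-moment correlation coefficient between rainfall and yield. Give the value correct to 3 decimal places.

-0.635

n = 4, Σx = 109.4, Σy = 25.8, Σx² = 3167.22, Σy² = 167.06, Σxy = 698.85
nΣxy − ΣxΣy = 2795.4 − 2822.52 = -27.12
nΣx² − (Σx)² = 12668.88 − 11968.36 = 700.52; nΣy² − (Σy)² = 668.24 − 665.64 = 2.6
r = -27.12 / √(700.52 × 2.6) = -27.12 / 42.6773 ≈ -0.635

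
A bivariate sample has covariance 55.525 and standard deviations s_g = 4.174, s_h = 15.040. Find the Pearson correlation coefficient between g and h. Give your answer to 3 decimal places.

r = Cov(g,h) / (s_g · s_h) = 55.525 / (4.174 × 15.040)
  = 55.525 / 62.7770 ≈ 0.884

0.884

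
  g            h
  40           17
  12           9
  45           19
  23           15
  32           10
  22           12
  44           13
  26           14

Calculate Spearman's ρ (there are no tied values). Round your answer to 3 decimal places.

Rank g: 6, 1, 8, 3, 5, 2, 7, 4
Rank h: 7, 1, 8, 6, 2, 3, 4, 5
d = rank(g) − rank(h): -1, 0, 0, -3, 3, -1, 3, -1; Σd² = 30
ρ = 1 − 6Σd² / [n(n²−1)] = 1 − 6×30 / (8×63) = 1 − 180/504 ≈ 0.643

0.643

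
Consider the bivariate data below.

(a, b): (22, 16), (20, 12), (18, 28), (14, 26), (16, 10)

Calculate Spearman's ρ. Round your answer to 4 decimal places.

Rank a: 5, 4, 3, 1, 2
Rank b: 3, 2, 5, 4, 1
d = rank(a) − rank(b): 2, 2, -2, -3, 1; Σd² = 22
ρ = 1 − 6Σd² / [n(n²−1)] = 1 − 6×22 / (5×24) = 1 − 132/120 ≈ -0.1000

-0.1000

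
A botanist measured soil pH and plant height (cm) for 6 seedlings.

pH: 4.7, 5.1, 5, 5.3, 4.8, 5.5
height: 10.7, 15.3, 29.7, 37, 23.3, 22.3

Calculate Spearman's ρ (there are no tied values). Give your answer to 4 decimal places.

0.3714

Rank pH: 1, 4, 3, 5, 2, 6
Rank height: 1, 2, 5, 6, 4, 3
d = rank(pH) − rank(height): 0, 2, -2, -1, -2, 3; Σd² = 22
ρ = 1 − 6Σd² / [n(n²−1)] = 1 − 6×22 / (6×35) = 1 − 132/210 ≈ 0.3714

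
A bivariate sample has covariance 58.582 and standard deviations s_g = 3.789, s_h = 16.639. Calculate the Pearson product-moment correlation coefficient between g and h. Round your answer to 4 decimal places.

0.9292

r = Cov(g,h) / (s_g · s_h) = 58.582 / (3.789 × 16.639)
  = 58.582 / 63.0452 ≈ 0.9292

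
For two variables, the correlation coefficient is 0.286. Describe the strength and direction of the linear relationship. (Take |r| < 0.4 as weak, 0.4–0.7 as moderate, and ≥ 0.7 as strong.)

weak positive

r = 0.286 > 0 so the relationship is positive.
|r| = 0.286, which falls in the weak range.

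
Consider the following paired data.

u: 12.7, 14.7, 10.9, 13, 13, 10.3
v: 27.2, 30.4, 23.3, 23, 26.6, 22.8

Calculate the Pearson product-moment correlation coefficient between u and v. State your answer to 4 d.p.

0.8174

n = 6, Σu = 74.6, Σv = 153.3, Σu² = 940.28, Σv² = 3963.29, Σuv = 1925.93
nΣuv − ΣuΣv = 11555.58 − 11436.18 = 119.4
nΣu² − (Σu)² = 5641.68 − 5565.16 = 76.52; nΣv² − (Σv)² = 23779.74 − 23500.89 = 278.85
r = 119.4 / √(76.52 × 278.85) = 119.4 / 146.0740 ≈ 0.8174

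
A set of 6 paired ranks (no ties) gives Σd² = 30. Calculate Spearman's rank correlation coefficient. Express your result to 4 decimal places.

0.1429

ρ = 1 − 6Σd² / [n(n²−1)] = 1 − 6×30 / (6×35)
  = 1 − 180/210 = 1 − 0.85714 ≈ 0.1429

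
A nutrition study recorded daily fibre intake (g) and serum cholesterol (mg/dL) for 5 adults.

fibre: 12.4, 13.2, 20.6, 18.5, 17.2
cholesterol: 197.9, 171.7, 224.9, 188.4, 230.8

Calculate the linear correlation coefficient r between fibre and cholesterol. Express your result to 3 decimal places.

n = 5, Σx = 81.9, Σy = 1013.7, Σx² = 1390.45, Σy² = 207988.51, Σxy = 16808.5
nΣxy − ΣxΣy = 84042.5 − 83022.03 = 1020.47
nΣx² − (Σx)² = 6952.25 − 6707.61 = 244.64; nΣy² − (Σy)² = 1039942.55 − 1027587.69 = 12354.86
r = 1020.47 / √(244.64 × 12354.86) = 1020.47 / 1738.5318 ≈ 0.587

0.587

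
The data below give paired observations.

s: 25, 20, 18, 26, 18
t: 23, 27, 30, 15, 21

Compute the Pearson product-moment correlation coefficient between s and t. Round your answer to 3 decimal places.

-0.670

n = 5, Σs = 107, Σt = 116, Σs² = 2349, Σt² = 2824, Σst = 2423
nΣst − ΣsΣt = 12115 − 12412 = -297
nΣs² − (Σs)² = 11745 − 11449 = 296; nΣt² − (Σt)² = 14120 − 13456 = 664
r = -297 / √(296 × 664) = -297 / 443.3328 ≈ -0.670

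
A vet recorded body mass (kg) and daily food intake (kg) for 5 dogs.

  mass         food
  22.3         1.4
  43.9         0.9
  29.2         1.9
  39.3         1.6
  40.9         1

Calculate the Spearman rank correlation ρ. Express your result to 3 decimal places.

-0.700

Rank mass: 1, 5, 2, 3, 4
Rank food: 3, 1, 5, 4, 2
d = rank(mass) − rank(food): -2, 4, -3, -1, 2; Σd² = 34
ρ = 1 − 6Σd² / [n(n²−1)] = 1 − 6×34 / (5×24) = 1 − 204/120 ≈ -0.700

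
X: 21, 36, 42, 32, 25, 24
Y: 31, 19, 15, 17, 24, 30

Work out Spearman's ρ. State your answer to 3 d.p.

Rank X: 1, 5, 6, 4, 3, 2
Rank Y: 6, 3, 1, 2, 4, 5
d = rank(X) − rank(Y): -5, 2, 5, 2, -1, -3; Σd² = 68
ρ = 1 − 6Σd² / [n(n²−1)] = 1 − 6×68 / (6×35) = 1 − 408/210 ≈ -0.943

-0.943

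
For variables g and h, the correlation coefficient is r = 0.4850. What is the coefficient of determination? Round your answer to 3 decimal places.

r² = (0.4850)² = 0.235

0.235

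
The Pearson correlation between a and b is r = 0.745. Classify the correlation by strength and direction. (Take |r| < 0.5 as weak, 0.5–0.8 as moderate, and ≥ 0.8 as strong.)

moderate positive

r = 0.745 > 0 so the relationship is positive.
|r| = 0.745, which falls in the moderate range.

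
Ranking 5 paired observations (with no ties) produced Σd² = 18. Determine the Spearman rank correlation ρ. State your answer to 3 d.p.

0.100

ρ = 1 − 6Σd² / [n(n²−1)] = 1 − 6×18 / (5×24)
  = 1 − 108/120 = 1 − 0.9000 ≈ 0.100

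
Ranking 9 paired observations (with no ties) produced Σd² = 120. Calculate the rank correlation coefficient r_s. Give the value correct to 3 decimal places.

ρ = 1 − 6Σd² / [n(n²−1)] = 1 − 6×120 / (9×80)
  = 1 − 720/720 = 1 − 1.0000 ≈ 0.000

0.000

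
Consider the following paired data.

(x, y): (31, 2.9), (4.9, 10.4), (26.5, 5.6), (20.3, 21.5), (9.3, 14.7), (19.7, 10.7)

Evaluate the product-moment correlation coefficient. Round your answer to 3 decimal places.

-0.461

n = 6, Σx = 111.7, Σy = 65.8, Σx² = 2573.93, Σy² = 940.76, Σxy = 1073.21
nΣxy − ΣxΣy = 6439.26 − 7349.86 = -910.6
nΣx² − (Σx)² = 15443.58 − 12476.89 = 2966.69; nΣy² − (Σy)² = 5644.56 − 4329.64 = 1314.92
r = -910.6 / √(2966.69 × 1314.92) = -910.6 / 1975.0848 ≈ -0.461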